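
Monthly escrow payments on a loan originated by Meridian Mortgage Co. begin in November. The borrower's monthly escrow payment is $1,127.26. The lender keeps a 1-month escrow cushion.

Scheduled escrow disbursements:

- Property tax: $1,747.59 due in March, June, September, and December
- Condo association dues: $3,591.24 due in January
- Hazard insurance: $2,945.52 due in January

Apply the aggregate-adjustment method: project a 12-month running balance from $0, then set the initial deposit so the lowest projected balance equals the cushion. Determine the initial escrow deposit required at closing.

Cushion = 1 × $1,127.26 = $1,127.26
Trial balance (start $0, +$1,127.26 each month, − disbursements):
  Nov: +$1,127.26 → $1,127.26
  Dec: +$1,127.26 − $1,747.59 → $506.93
  Jan: +$1,127.26 − $6,536.76 → -$4,902.57
  Feb: +$1,127.26 → -$3,775.31
  Mar: +$1,127.26 − $1,747.59 → -$4,395.64
  Apr: +$1,127.26 → -$3,268.38
  May: +$1,127.26 → -$2,141.12
  Jun: +$1,127.26 − $1,747.59 → -$2,761.45
  Jul: +$1,127.26 → -$1,634.19
  Aug: +$1,127.26 → -$506.93
  Sep: +$1,127.26 − $1,747.59 → -$1,127.26
  Oct: +$1,127.26 → $0.00
Lowest trial balance = -$4,902.57 (Jan)
Initial deposit = cushion − low point = $1,127.26 − (-$4,902.57) = $6,029.83

$6,029.83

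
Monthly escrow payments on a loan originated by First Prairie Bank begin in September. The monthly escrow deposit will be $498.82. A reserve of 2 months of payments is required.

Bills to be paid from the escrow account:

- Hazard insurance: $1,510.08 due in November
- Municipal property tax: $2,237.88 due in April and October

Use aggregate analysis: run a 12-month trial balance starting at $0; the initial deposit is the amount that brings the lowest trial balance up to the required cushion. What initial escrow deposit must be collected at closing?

$3,249.14

Cushion = 2 × $498.82 = $997.64
Trial balance (start $0, +$498.82 each month, − disbursements):
  Sep: +$498.82 → $498.82
  Oct: +$498.82 − $2,237.88 → -$1,240.24
  Nov: +$498.82 − $1,510.08 → -$2,251.50
  Dec: +$498.82 → -$1,752.68
  Jan: +$498.82 → -$1,253.86
  Feb: +$498.82 → -$755.04
  Mar: +$498.82 → -$256.22
  Apr: +$498.82 − $2,237.88 → -$1,995.28
  May: +$498.82 → -$1,496.46
  Jun: +$498.82 → -$997.64
  Jul: +$498.82 → -$498.82
  Aug: +$498.82 → $0.00
Lowest trial balance = -$2,251.50 (Nov)
Initial deposit = cushion − low point = $997.64 − (-$2,251.50) = $3,249.14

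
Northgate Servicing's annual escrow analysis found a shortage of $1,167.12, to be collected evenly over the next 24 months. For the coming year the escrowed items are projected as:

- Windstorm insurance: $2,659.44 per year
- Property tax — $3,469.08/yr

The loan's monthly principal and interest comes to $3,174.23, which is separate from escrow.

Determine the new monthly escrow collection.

Windstorm insurance: $2,659.44 annually
Property tax: $3,469.08 annually
Annual escrow total = $2,659.44 + $3,469.08 = $6,128.52
Per month = $6,128.52 ÷ 12 = $510.71
Monthly shortage recovery: $1,167.12 / 24 = $48.63
New monthly escrow = $510.71 + $48.63 = $559.34

$559.34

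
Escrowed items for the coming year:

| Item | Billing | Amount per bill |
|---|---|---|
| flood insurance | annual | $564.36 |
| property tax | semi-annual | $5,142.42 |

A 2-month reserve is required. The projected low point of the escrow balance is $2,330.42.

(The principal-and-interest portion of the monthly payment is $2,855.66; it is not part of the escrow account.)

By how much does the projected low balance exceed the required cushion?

Flood insurance = $564.36 per year
Property tax = $5,142.42 × 2 = $10,284.84 per year
Total per year = $10,849.20
Base monthly escrow = $10,849.20 / 12 = $904.10
Required reserve = 2 × $904.10 = $1,808.20
Surplus = $2,330.42 − $1,808.20 = $522.22

$522.22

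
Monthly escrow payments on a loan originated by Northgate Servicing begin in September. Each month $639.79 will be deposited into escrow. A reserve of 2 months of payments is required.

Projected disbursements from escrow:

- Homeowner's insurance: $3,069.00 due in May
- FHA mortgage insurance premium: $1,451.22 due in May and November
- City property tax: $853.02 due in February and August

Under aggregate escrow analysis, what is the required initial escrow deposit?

$2,345.93

Cushion = 2 × $639.79 = $1,279.58
Trial balance (start $0, +$639.79 each month, − disbursements):
  Sep: +$639.79 → $639.79
  Oct: +$639.79 → $1,279.58
  Nov: +$639.79 − $1,451.22 → $468.15
  Dec: +$639.79 → $1,107.94
  Jan: +$639.79 → $1,747.73
  Feb: +$639.79 − $853.02 → $1,534.50
  Mar: +$639.79 → $2,174.29
  Apr: +$639.79 → $2,814.08
  May: +$639.79 − $4,520.22 → -$1,066.35
  Jun: +$639.79 → -$426.56
  Jul: +$639.79 → $213.23
  Aug: +$639.79 − $853.02 → $0.00
Lowest trial balance = -$1,066.35 (May)
Initial deposit = cushion − low point = $1,279.58 − (-$1,066.35) = $2,345.93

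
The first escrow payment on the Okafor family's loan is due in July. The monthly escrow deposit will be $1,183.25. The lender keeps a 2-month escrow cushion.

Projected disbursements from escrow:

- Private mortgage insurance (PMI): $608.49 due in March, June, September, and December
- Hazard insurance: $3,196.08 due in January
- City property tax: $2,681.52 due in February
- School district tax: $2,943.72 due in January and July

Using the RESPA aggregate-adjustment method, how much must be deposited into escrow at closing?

$5,882.52

Cushion = 2 × $1,183.25 = $2,366.50
Trial balance (start $0, +$1,183.25 each month, − disbursements):
  Jul: +$1,183.25 − $2,943.72 → -$1,760.47
  Aug: +$1,183.25 → -$577.22
  Sep: +$1,183.25 − $608.49 → -$2.46
  Oct: +$1,183.25 → $1,180.79
  Nov: +$1,183.25 → $2,364.04
  Dec: +$1,183.25 − $608.49 → $2,938.80
  Jan: +$1,183.25 − $6,139.80 → -$2,017.75
  Feb: +$1,183.25 − $2,681.52 → -$3,516.02
  Mar: +$1,183.25 − $608.49 → -$2,941.26
  Apr: +$1,183.25 → -$1,758.01
  May: +$1,183.25 → -$574.76
  Jun: +$1,183.25 − $608.49 → $0.00
Lowest trial balance = -$3,516.02 (Feb)
Initial deposit = cushion − low point = $2,366.50 − (-$3,516.02) = $5,882.52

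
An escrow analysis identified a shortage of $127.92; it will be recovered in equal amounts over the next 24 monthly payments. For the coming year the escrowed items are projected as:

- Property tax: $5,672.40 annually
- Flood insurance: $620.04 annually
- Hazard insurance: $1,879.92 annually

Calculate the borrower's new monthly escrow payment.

$686.36

Property tax: $5,672.40/yr
Flood insurance: $620.04/yr
Hazard insurance: $1,879.92/yr
Yearly total = $8,172.36
Monthly = $8,172.36 / 12 = $681.03
Shortage spread = $127.92 ÷ 24 = $5.33/mo
New monthly escrow = $681.03 + $5.33 = $686.36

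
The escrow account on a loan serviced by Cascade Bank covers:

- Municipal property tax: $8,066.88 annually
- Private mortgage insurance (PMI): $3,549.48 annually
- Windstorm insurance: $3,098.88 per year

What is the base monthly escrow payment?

Municipal property tax: $8,066.88
Private mortgage insurance (PMI): $3,549.48
Windstorm insurance: $3,098.88
Combined annual = $14,715.24
Per month = $14,715.24 ÷ 12 = $1,226.27

$1,226.27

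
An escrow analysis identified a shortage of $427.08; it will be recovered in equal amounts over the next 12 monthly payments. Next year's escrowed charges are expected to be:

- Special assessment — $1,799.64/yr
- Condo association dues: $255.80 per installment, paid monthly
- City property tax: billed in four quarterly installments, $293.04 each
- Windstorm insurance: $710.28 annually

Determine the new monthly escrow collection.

Special assessment: $1,799.64 per year
Condo association dues: $255.80 × 12 = $3,069.60 per year
City property tax: $293.04 × 4 = $1,172.16 per year
Windstorm insurance: $710.28 per year
Total annual escrow = $6,751.68
Monthly = $6,751.68 / 12 = $562.64
Monthly shortage recovery: $427.08 / 12 = $35.59
Adjusted monthly = $562.64 + $35.59 = $598.23

$598.23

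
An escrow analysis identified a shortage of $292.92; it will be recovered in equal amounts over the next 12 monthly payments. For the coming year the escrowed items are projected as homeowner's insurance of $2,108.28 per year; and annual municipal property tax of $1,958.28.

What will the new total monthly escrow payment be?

$363.29

Homeowner's insurance: $2,108.28
Municipal property tax: $1,958.28
Annual escrow total = $2,108.28 + $1,958.28 = $4,066.56
Per month = $4,066.56 / 12 = $338.88
Monthly shortage recovery: $292.92 ÷ 12 = $24.41
New monthly escrow = $338.88 + $24.41 = $363.29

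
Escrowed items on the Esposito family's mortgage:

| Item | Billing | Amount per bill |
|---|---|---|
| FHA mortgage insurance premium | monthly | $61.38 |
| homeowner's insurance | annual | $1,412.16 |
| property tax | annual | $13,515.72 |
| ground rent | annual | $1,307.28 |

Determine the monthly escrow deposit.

$1,414.31

FHA mortgage insurance premium = $61.38 × 12 = $736.56 per year
Homeowner's insurance = $1,412.16 per year
Property tax = $13,515.72 per year
Ground rent = $1,307.28 per year
Total annual escrow = $16,971.72
Monthly escrow = $16,971.72 / 12 = $1,414.31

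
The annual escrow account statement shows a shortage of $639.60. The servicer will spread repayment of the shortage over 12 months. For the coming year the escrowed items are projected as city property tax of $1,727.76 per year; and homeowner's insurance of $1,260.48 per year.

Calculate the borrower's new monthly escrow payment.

$302.32

City property tax: $1,727.76 per year
Homeowner's insurance: $1,260.48 per year
Total per year = $2,988.24
Monthly escrow = $2,988.24 ÷ 12 = $249.02
Monthly shortage recovery: $639.60 ÷ 12 = $53.30
Adjusted monthly = $249.02 + $53.30 = $302.32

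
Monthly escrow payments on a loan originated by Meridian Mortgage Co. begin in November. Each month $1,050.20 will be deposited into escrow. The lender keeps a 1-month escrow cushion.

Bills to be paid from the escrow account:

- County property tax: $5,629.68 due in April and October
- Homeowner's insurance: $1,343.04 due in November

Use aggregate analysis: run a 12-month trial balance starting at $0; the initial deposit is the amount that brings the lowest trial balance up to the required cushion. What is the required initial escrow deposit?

$1,721.72

Cushion = 1 × $1,050.20 = $1,050.20
Trial balance (start $0, +$1,050.20 each month, − disbursements):
  Nov: +$1,050.20 − $1,343.04 → -$292.84
  Dec: +$1,050.20 → $757.36
  Jan: +$1,050.20 → $1,807.56
  Feb: +$1,050.20 → $2,857.76
  Mar: +$1,050.20 → $3,907.96
  Apr: +$1,050.20 − $5,629.68 → -$671.52
  May: +$1,050.20 → $378.68
  Jun: +$1,050.20 → $1,428.88
  Jul: +$1,050.20 → $2,479.08
  Aug: +$1,050.20 → $3,529.28
  Sep: +$1,050.20 → $4,579.48
  Oct: +$1,050.20 − $5,629.68 → $0.00
Lowest trial balance = -$671.52 (Apr)
Initial deposit = cushion − low point = $1,050.20 − (-$671.52) = $1,721.72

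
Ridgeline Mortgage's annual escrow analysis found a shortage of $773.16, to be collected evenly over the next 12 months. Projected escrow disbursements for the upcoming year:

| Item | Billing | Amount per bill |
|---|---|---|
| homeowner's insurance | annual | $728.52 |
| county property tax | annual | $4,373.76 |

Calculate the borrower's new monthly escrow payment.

$489.62

Homeowner's insurance — $728.52 per year
County property tax — $4,373.76 per year
Annual escrow total = $5,102.28
Monthly = $5,102.28 ÷ 12 = $425.19
Shortage spread = $773.16 ÷ 12 = $64.43/mo
Adjusted monthly = $425.19 + $64.43 = $489.62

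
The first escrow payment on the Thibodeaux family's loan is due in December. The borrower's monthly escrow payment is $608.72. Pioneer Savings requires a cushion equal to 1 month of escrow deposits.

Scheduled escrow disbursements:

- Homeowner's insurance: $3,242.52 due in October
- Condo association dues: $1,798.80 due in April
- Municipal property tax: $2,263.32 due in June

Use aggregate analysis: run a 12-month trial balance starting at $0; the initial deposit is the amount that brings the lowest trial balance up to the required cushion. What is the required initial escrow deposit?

$1,217.44

Cushion = 1 × $608.72 = $608.72
Trial balance (start $0, +$608.72 each month, − disbursements):
  Dec: +$608.72 → $608.72
  Jan: +$608.72 → $1,217.44
  Feb: +$608.72 → $1,826.16
  Mar: +$608.72 → $2,434.88
  Apr: +$608.72 − $1,798.80 → $1,244.80
  May: +$608.72 → $1,853.52
  Jun: +$608.72 − $2,263.32 → $198.92
  Jul: +$608.72 → $807.64
  Aug: +$608.72 → $1,416.36
  Sep: +$608.72 → $2,025.08
  Oct: +$608.72 − $3,242.52 → -$608.72
  Nov: +$608.72 → $0.00
Lowest trial balance = -$608.72 (Oct)
Initial deposit = cushion − low point = $608.72 − (-$608.72) = $1,217.44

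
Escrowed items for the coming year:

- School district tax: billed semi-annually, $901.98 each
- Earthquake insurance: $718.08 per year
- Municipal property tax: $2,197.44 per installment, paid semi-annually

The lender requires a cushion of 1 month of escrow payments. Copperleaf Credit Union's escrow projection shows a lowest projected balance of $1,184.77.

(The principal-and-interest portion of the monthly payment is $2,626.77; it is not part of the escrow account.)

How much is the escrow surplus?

$608.36

School district tax: $901.98 × 2 = $1,803.96 annually
Earthquake insurance: $718.08 annually
Municipal property tax: $2,197.44 × 2 = $4,394.88 annually
Yearly total = $1,803.96 + $718.08 + $4,394.88 = $6,916.92
Monthly escrow = $6,916.92 ÷ 12 = $576.41
Required reserve = 1 × $576.41 = $576.41
Surplus = $1,184.77 − $576.41 = $608.36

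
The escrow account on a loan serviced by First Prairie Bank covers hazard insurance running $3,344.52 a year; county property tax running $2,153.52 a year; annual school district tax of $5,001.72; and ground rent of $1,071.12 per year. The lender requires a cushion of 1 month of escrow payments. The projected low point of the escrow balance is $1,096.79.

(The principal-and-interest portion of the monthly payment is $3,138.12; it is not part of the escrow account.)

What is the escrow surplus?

$132.55

Hazard insurance — $3,344.52
County property tax — $2,153.52
School district tax — $5,001.72
Ground rent — $1,071.12
Combined annual = $3,344.52 + $2,153.52 + $5,001.72 + $1,071.12 = $11,570.88
Base monthly escrow = $11,570.88 / 12 = $964.24
Cushion = 1 × $964.24 = $964.24
Excess over cushion: $1,096.79 − $964.24 = $132.55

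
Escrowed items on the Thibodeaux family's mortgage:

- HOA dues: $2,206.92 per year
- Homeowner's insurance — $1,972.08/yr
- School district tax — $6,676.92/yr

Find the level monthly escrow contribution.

HOA dues — $2,206.92
Homeowner's insurance — $1,972.08
School district tax — $6,676.92
Total annual escrow = $2,206.92 + $1,972.08 + $6,676.92 = $10,855.92
Base monthly escrow = $10,855.92 / 12 = $904.66

$904.66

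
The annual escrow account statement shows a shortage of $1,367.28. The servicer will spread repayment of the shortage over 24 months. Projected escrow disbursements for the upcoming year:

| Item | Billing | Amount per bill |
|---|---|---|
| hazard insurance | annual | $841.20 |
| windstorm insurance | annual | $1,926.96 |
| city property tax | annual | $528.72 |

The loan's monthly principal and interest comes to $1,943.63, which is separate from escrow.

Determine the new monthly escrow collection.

$331.71

Hazard insurance: $841.20 per year
Windstorm insurance: $1,926.96 per year
City property tax: $528.72 per year
Total annual escrow = $3,296.88
Monthly = $3,296.88 / 12 = $274.74
Shortage per month = $1,367.28 ÷ 24 = $56.97
Adjusted monthly = $274.74 + $56.97 = $331.71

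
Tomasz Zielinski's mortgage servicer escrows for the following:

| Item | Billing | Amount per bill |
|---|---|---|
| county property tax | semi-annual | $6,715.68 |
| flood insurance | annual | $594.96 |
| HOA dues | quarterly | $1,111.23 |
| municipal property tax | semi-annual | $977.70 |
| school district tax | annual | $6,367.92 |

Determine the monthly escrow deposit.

$2,232.88

County property tax: $6,715.68 × 2 = $13,431.36
Flood insurance: $594.96
HOA dues: $1,111.23 × 4 = $4,444.92
Municipal property tax: $977.70 × 2 = $1,955.40
School district tax: $6,367.92
Combined annual = $13,431.36 + $594.96 + $4,444.92 + $1,955.40 + $6,367.92 = $26,794.56
Monthly = $26,794.56 / 12 = $2,232.88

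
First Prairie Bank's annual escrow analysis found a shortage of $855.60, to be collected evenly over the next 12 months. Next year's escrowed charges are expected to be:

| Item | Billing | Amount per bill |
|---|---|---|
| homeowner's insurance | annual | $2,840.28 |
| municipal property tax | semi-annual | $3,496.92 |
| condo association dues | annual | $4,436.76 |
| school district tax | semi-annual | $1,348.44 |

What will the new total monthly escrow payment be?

$1,485.28

Homeowner's insurance = $2,840.28/yr
Municipal property tax = $3,496.92 × 2 = $6,993.84/yr
Condo association dues = $4,436.76/yr
School district tax = $1,348.44 × 2 = $2,696.88/yr
Total annual escrow = $2,840.28 + $6,993.84 + $4,436.76 + $2,696.88 = $16,967.76
Per month = $16,967.76 ÷ 12 = $1,413.98
Shortage per month = $855.60 ÷ 12 = $71.30
Adjusted monthly = $1,413.98 + $71.30 = $1,485.28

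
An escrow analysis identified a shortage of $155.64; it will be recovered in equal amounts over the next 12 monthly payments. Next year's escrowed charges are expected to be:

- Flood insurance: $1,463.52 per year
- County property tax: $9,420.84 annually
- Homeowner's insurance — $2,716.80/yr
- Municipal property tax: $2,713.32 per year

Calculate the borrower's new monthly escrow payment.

Flood insurance — $1,463.52
County property tax — $9,420.84
Homeowner's insurance — $2,716.80
Municipal property tax — $2,713.32
Annual escrow total = $1,463.52 + $9,420.84 + $2,716.80 + $2,713.32 = $16,314.48
Per month = $16,314.48 ÷ 12 = $1,359.54
Shortage spread = $155.64 / 12 = $12.97/mo
New monthly escrow = $1,359.54 + $12.97 = $1,372.51

$1,372.51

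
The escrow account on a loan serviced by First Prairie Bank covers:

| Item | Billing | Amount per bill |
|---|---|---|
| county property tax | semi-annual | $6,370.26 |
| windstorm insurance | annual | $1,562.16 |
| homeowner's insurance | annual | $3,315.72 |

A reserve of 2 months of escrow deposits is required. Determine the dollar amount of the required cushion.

$2,936.40

County property tax = $6,370.26 × 2 = $12,740.52 per year
Windstorm insurance = $1,562.16 per year
Homeowner's insurance = $3,315.72 per year
Yearly total = $12,740.52 + $1,562.16 + $3,315.72 = $17,618.40
Monthly = $17,618.40 / 12 = $1,468.20
Cushion = 2 × $1,468.20 = $2,936.40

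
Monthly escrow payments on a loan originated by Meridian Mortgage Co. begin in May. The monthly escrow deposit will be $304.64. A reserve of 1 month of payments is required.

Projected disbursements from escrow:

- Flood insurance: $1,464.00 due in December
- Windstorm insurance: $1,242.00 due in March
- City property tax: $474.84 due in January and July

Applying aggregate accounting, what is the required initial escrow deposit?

Cushion = 1 × $304.64 = $304.64
Trial balance (start $0, +$304.64 each month, − disbursements):
  May: +$304.64 → $304.64
  Jun: +$304.64 → $609.28
  Jul: +$304.64 − $474.84 → $439.08
  Aug: +$304.64 → $743.72
  Sep: +$304.64 → $1,048.36
  Oct: +$304.64 → $1,353.00
  Nov: +$304.64 → $1,657.64
  Dec: +$304.64 − $1,464.00 → $498.28
  Jan: +$304.64 − $474.84 → $328.08
  Feb: +$304.64 → $632.72
  Mar: +$304.64 − $1,242.00 → -$304.64
  Apr: +$304.64 → $0.00
Lowest trial balance = -$304.64 (Mar)
Initial deposit = cushion − low point = $304.64 − (-$304.64) = $609.28

$609.28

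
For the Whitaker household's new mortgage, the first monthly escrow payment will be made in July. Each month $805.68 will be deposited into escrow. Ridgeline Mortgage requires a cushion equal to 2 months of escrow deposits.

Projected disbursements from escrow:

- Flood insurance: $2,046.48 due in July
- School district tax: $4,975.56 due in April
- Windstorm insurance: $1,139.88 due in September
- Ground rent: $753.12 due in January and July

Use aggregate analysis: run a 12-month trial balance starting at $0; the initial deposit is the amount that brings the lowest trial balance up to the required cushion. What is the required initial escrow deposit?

Cushion = 2 × $805.68 = $1,611.36
Trial balance (start $0, +$805.68 each month, − disbursements):
  Jul: +$805.68 − $2,799.60 → -$1,993.92
  Aug: +$805.68 → -$1,188.24
  Sep: +$805.68 − $1,139.88 → -$1,522.44
  Oct: +$805.68 → -$716.76
  Nov: +$805.68 → $88.92
  Dec: +$805.68 → $894.60
  Jan: +$805.68 − $753.12 → $947.16
  Feb: +$805.68 → $1,752.84
  Mar: +$805.68 → $2,558.52
  Apr: +$805.68 − $4,975.56 → -$1,611.36
  May: +$805.68 → -$805.68
  Jun: +$805.68 → $0.00
Lowest trial balance = -$1,993.92 (Jul)
Initial deposit = cushion − low point = $1,611.36 − (-$1,993.92) = $3,605.28

$3,605.28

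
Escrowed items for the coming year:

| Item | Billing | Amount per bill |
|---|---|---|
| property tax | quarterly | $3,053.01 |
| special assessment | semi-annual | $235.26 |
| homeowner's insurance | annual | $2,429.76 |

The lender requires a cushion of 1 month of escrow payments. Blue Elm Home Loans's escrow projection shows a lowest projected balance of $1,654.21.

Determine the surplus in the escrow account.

$394.85

Property tax — $3,053.01 × 4 = $12,212.04 per year
Special assessment — $235.26 × 2 = $470.52 per year
Homeowner's insurance — $2,429.76 per year
Annual escrow total = $12,212.04 + $470.52 + $2,429.76 = $15,112.32
Per month = $15,112.32 ÷ 12 = $1,259.36
Required cushion = 1 × $1,259.36 = $1,259.36
Surplus = $1,654.21 − $1,259.36 = $394.85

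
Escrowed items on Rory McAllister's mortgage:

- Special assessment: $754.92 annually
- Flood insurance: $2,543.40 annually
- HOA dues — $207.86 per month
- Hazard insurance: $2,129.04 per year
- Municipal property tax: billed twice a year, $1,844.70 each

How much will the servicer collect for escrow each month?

Special assessment — $754.92 annually
Flood insurance — $2,543.40 annually
HOA dues — $207.86 × 12 = $2,494.32 annually
Hazard insurance — $2,129.04 annually
Municipal property tax — $1,844.70 × 2 = $3,689.40 annually
Annual escrow total = $11,611.08
Monthly escrow = $11,611.08 ÷ 12 = $967.59

$967.59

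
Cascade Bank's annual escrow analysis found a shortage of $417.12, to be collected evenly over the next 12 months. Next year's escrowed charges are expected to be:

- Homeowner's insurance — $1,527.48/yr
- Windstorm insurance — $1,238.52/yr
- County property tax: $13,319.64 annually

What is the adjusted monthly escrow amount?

$1,375.23

Homeowner's insurance: $1,527.48
Windstorm insurance: $1,238.52
County property tax: $13,319.64
Yearly total = $1,527.48 + $1,238.52 + $13,319.64 = $16,085.64
Per month = $16,085.64 / 12 = $1,340.47
Monthly shortage recovery: $417.12 / 12 = $34.76
Adjusted monthly = $1,340.47 + $34.76 = $1,375.23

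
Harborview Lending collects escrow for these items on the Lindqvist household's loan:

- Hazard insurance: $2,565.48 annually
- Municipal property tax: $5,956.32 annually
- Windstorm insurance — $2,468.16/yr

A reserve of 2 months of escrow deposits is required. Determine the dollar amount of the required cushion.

$1,831.66

Hazard insurance — $2,565.48 per year
Municipal property tax — $5,956.32 per year
Windstorm insurance — $2,468.16 per year
Total annual escrow = $10,989.96
Monthly escrow = $10,989.96 ÷ 12 = $915.83
Required cushion = 2 × $915.83 = $1,831.66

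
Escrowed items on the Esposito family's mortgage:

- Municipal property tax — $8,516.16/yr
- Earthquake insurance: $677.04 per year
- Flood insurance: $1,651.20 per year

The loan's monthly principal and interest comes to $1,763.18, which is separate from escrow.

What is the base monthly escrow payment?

$903.70

Municipal property tax — $8,516.16/yr
Earthquake insurance — $677.04/yr
Flood insurance — $1,651.20/yr
Total per year = $8,516.16 + $677.04 + $1,651.20 = $10,844.40
Monthly escrow = $10,844.40 ÷ 12 = $903.70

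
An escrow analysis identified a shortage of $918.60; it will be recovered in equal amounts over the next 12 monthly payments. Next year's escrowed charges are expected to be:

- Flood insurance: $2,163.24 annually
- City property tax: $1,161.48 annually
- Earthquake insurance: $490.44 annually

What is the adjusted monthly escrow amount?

$394.48

Flood insurance — $2,163.24
City property tax — $1,161.48
Earthquake insurance — $490.44
Annual escrow total = $2,163.24 + $1,161.48 + $490.44 = $3,815.16
Base monthly escrow = $3,815.16 / 12 = $317.93
Monthly shortage recovery: $918.60 / 12 = $76.55
Adjusted monthly = $317.93 + $76.55 = $394.48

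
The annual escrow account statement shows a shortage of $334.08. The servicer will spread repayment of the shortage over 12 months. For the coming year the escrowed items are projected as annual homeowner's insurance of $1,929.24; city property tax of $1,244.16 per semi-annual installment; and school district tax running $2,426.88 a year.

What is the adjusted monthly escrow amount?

Homeowner's insurance: $1,929.24 per year
City property tax: $1,244.16 × 2 = $2,488.32 per year
School district tax: $2,426.88 per year
Total annual escrow = $6,844.44
Monthly = $6,844.44 ÷ 12 = $570.37
Shortage spread = $334.08 ÷ 12 = $27.84/mo
Adjusted monthly = $570.37 + $27.84 = $598.21

$598.21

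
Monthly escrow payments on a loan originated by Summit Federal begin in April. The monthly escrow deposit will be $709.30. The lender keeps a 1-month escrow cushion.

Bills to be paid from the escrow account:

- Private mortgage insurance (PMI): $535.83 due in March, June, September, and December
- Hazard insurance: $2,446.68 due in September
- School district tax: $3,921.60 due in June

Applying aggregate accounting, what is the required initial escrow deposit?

$3,893.44

Cushion = 1 × $709.30 = $709.30
Trial balance (start $0, +$709.30 each month, − disbursements):
  Apr: +$709.30 → $709.30
  May: +$709.30 → $1,418.60
  Jun: +$709.30 − $4,457.43 → -$2,329.53
  Jul: +$709.30 → -$1,620.23
  Aug: +$709.30 → -$910.93
  Sep: +$709.30 − $2,982.51 → -$3,184.14
  Oct: +$709.30 → -$2,474.84
  Nov: +$709.30 → -$1,765.54
  Dec: +$709.30 − $535.83 → -$1,592.07
  Jan: +$709.30 → -$882.77
  Feb: +$709.30 → -$173.47
  Mar: +$709.30 − $535.83 → $0.00
Lowest trial balance = -$3,184.14 (Sep)
Initial deposit = cushion − low point = $709.30 − (-$3,184.14) = $3,893.44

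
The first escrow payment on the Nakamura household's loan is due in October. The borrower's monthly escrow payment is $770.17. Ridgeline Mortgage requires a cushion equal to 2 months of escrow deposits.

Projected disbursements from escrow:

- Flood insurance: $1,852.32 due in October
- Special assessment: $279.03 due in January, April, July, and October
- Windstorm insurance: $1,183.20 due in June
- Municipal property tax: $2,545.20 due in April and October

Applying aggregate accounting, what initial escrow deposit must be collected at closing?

$5,446.72

Cushion = 2 × $770.17 = $1,540.34
Trial balance (start $0, +$770.17 each month, − disbursements):
  Oct: +$770.17 − $4,676.55 → -$3,906.38
  Nov: +$770.17 → -$3,136.21
  Dec: +$770.17 → -$2,366.04
  Jan: +$770.17 − $279.03 → -$1,874.90
  Feb: +$770.17 → -$1,104.73
  Mar: +$770.17 → -$334.56
  Apr: +$770.17 − $2,824.23 → -$2,388.62
  May: +$770.17 → -$1,618.45
  Jun: +$770.17 − $1,183.20 → -$2,031.48
  Jul: +$770.17 − $279.03 → -$1,540.34
  Aug: +$770.17 → -$770.17
  Sep: +$770.17 → $0.00
Lowest trial balance = -$3,906.38 (Oct)
Initial deposit = cushion − low point = $1,540.34 − (-$3,906.38) = $5,446.72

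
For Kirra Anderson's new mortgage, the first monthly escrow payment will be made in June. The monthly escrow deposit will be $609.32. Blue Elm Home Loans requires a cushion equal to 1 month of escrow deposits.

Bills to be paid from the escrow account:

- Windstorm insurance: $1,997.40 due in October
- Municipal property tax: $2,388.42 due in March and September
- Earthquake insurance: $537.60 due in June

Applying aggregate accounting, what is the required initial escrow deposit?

$2,486.14

Cushion = 1 × $609.32 = $609.32
Trial balance (start $0, +$609.32 each month, − disbursements):
  Jun: +$609.32 − $537.60 → $71.72
  Jul: +$609.32 → $681.04
  Aug: +$609.32 → $1,290.36
  Sep: +$609.32 − $2,388.42 → -$488.74
  Oct: +$609.32 − $1,997.40 → -$1,876.82
  Nov: +$609.32 → -$1,267.50
  Dec: +$609.32 → -$658.18
  Jan: +$609.32 → -$48.86
  Feb: +$609.32 → $560.46
  Mar: +$609.32 − $2,388.42 → -$1,218.64
  Apr: +$609.32 → -$609.32
  May: +$609.32 → $0.00
Lowest trial balance = -$1,876.82 (Oct)
Initial deposit = cushion − low point = $609.32 − (-$1,876.82) = $2,486.14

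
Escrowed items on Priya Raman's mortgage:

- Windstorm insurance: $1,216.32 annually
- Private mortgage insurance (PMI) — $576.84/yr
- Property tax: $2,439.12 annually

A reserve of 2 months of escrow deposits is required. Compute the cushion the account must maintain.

$705.38

Windstorm insurance: $1,216.32/yr
Private mortgage insurance (PMI): $576.84/yr
Property tax: $2,439.12/yr
Combined annual = $1,216.32 + $576.84 + $2,439.12 = $4,232.28
Per month = $4,232.28 ÷ 12 = $352.69
Required cushion = 2 × $352.69 = $705.38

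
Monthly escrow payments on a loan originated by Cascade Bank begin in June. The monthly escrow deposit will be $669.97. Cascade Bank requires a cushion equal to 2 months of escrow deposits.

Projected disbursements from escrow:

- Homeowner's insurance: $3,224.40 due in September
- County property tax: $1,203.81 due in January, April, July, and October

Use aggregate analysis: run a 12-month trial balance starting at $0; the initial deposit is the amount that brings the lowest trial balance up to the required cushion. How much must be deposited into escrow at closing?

$3,622.11

Cushion = 2 × $669.97 = $1,339.94
Trial balance (start $0, +$669.97 each month, − disbursements):
  Jun: +$669.97 → $669.97
  Jul: +$669.97 − $1,203.81 → $136.13
  Aug: +$669.97 → $806.10
  Sep: +$669.97 − $3,224.40 → -$1,748.33
  Oct: +$669.97 − $1,203.81 → -$2,282.17
  Nov: +$669.97 → -$1,612.20
  Dec: +$669.97 → -$942.23
  Jan: +$669.97 − $1,203.81 → -$1,476.07
  Feb: +$669.97 → -$806.10
  Mar: +$669.97 → -$136.13
  Apr: +$669.97 − $1,203.81 → -$669.97
  May: +$669.97 → $0.00
Lowest trial balance = -$2,282.17 (Oct)
Initial deposit = cushion − low point = $1,339.94 − (-$2,282.17) = $3,622.11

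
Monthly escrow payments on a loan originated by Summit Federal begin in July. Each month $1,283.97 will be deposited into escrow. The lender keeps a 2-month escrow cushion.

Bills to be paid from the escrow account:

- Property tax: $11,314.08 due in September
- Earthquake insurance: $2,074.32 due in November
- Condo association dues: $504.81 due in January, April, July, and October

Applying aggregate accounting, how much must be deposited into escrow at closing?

$10,546.11

Cushion = 2 × $1,283.97 = $2,567.94
Trial balance (start $0, +$1,283.97 each month, − disbursements):
  Jul: +$1,283.97 − $504.81 → $779.16
  Aug: +$1,283.97 → $2,063.13
  Sep: +$1,283.97 − $11,314.08 → -$7,966.98
  Oct: +$1,283.97 − $504.81 → -$7,187.82
  Nov: +$1,283.97 − $2,074.32 → -$7,978.17
  Dec: +$1,283.97 → -$6,694.20
  Jan: +$1,283.97 − $504.81 → -$5,915.04
  Feb: +$1,283.97 → -$4,631.07
  Mar: +$1,283.97 → -$3,347.10
  Apr: +$1,283.97 − $504.81 → -$2,567.94
  May: +$1,283.97 → -$1,283.97
  Jun: +$1,283.97 → $0.00
Lowest trial balance = -$7,978.17 (Nov)
Initial deposit = cushion − low point = $2,567.94 − (-$7,978.17) = $10,546.11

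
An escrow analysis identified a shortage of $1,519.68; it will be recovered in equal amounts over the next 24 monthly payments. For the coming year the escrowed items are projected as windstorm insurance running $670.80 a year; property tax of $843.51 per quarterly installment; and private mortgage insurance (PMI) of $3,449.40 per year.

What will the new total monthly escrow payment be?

Windstorm insurance = $670.80 annually
Property tax = $843.51 × 4 = $3,374.04 annually
Private mortgage insurance (PMI) = $3,449.40 annually
Combined annual = $670.80 + $3,374.04 + $3,449.40 = $7,494.24
Monthly escrow = $7,494.24 / 12 = $624.52
Shortage per month = $1,519.68 ÷ 24 = $63.32
New monthly escrow = $624.52 + $63.32 = $687.84

$687.84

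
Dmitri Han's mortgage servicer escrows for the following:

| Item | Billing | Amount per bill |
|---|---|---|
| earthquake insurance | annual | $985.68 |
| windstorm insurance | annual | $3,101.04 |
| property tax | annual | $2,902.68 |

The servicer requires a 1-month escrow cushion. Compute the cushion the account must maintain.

$582.45

Earthquake insurance — $985.68 per year
Windstorm insurance — $3,101.04 per year
Property tax — $2,902.68 per year
Total annual escrow = $985.68 + $3,101.04 + $2,902.68 = $6,989.40
Per month = $6,989.40 / 12 = $582.45
Cushion = 1 × $582.45 = $582.45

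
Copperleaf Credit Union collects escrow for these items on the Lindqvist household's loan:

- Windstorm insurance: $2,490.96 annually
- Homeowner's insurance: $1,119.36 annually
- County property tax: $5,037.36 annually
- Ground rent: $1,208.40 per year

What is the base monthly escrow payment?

Windstorm insurance — $2,490.96/yr
Homeowner's insurance — $1,119.36/yr
County property tax — $5,037.36/yr
Ground rent — $1,208.40/yr
Total annual escrow = $2,490.96 + $1,119.36 + $5,037.36 + $1,208.40 = $9,856.08
Monthly escrow = $9,856.08 ÷ 12 = $821.34

$821.34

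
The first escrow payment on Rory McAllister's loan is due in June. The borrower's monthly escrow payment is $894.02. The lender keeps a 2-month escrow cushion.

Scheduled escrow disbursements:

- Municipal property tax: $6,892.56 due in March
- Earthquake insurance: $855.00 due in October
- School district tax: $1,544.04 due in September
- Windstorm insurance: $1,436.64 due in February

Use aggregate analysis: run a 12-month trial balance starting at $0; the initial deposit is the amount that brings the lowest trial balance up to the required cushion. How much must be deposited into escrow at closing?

$3,576.08

Cushion = 2 × $894.02 = $1,788.04
Trial balance (start $0, +$894.02 each month, − disbursements):
  Jun: +$894.02 → $894.02
  Jul: +$894.02 → $1,788.04
  Aug: +$894.02 → $2,682.06
  Sep: +$894.02 − $1,544.04 → $2,032.04
  Oct: +$894.02 − $855.00 → $2,071.06
  Nov: +$894.02 → $2,965.08
  Dec: +$894.02 → $3,859.10
  Jan: +$894.02 → $4,753.12
  Feb: +$894.02 − $1,436.64 → $4,210.50
  Mar: +$894.02 − $6,892.56 → -$1,788.04
  Apr: +$894.02 → -$894.02
  May: +$894.02 → $0.00
Lowest trial balance = -$1,788.04 (Mar)
Initial deposit = cushion − low point = $1,788.04 − (-$1,788.04) = $3,576.08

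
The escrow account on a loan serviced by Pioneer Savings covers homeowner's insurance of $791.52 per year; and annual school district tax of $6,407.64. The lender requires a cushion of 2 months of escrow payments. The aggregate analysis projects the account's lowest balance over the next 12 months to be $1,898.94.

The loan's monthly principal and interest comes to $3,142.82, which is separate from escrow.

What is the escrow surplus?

Homeowner's insurance = $791.52 per year
School district tax = $6,407.64 per year
Total annual escrow = $7,199.16
Per month = $7,199.16 ÷ 12 = $599.93
Cushion = 2 × $599.93 = $1,199.86
Surplus = $1,898.94 − $1,199.86 = $699.08

$699.08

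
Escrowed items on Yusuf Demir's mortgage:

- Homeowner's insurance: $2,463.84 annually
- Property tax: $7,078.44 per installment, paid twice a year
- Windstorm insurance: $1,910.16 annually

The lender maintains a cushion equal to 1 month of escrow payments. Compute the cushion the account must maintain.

$1,544.24

Homeowner's insurance = $2,463.84 annually
Property tax = $7,078.44 × 2 = $14,156.88 annually
Windstorm insurance = $1,910.16 annually
Total per year = $18,530.88
Monthly escrow = $18,530.88 ÷ 12 = $1,544.24
Required cushion = 1 × $1,544.24 = $1,544.24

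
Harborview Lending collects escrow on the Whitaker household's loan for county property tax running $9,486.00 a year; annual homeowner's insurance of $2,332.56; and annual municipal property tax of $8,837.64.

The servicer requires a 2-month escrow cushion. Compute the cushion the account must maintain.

County property tax — $9,486.00/yr
Homeowner's insurance — $2,332.56/yr
Municipal property tax — $8,837.64/yr
Total per year = $9,486.00 + $2,332.56 + $8,837.64 = $20,656.20
Per month = $20,656.20 / 12 = $1,721.35
Required cushion = 2 × $1,721.35 = $3,442.70

$3,442.70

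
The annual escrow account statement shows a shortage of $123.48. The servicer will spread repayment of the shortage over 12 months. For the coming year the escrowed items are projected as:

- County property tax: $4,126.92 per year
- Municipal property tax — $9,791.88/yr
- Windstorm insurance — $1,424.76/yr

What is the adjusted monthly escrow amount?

$1,288.92

County property tax = $4,126.92 annually
Municipal property tax = $9,791.88 annually
Windstorm insurance = $1,424.76 annually
Combined annual = $4,126.92 + $9,791.88 + $1,424.76 = $15,343.56
Monthly escrow = $15,343.56 ÷ 12 = $1,278.63
Monthly shortage recovery: $123.48 ÷ 12 = $10.29
New monthly escrow = $1,278.63 + $10.29 = $1,288.92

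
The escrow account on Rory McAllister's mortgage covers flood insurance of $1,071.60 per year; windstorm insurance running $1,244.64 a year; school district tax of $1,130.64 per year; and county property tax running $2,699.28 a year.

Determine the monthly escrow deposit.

Flood insurance = $1,071.60
Windstorm insurance = $1,244.64
School district tax = $1,130.64
County property tax = $2,699.28
Annual escrow total = $1,071.60 + $1,244.64 + $1,130.64 + $2,699.28 = $6,146.16
Base monthly escrow = $6,146.16 / 12 = $512.18

$512.18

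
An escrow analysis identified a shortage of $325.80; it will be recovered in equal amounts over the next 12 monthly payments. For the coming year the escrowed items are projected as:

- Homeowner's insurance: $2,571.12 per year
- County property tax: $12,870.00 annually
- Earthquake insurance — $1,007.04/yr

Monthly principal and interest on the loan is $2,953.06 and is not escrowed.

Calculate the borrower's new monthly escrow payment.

$1,397.83

Homeowner's insurance: $2,571.12 annually
County property tax: $12,870.00 annually
Earthquake insurance: $1,007.04 annually
Annual escrow total = $16,448.16
Monthly = $16,448.16 / 12 = $1,370.68
Shortage per month = $325.80 / 12 = $27.15
Adjusted monthly = $1,370.68 + $27.15 = $1,397.83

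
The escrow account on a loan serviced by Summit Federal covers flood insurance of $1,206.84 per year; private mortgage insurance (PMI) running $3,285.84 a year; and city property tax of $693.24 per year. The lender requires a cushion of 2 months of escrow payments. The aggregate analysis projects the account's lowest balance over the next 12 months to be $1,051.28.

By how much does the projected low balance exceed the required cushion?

Flood insurance = $1,206.84/yr
Private mortgage insurance (PMI) = $3,285.84/yr
City property tax = $693.24/yr
Annual escrow total = $1,206.84 + $3,285.84 + $693.24 = $5,185.92
Base monthly escrow = $5,185.92 ÷ 12 = $432.16
Required cushion = 2 × $432.16 = $864.32
Surplus = $1,051.28 − $864.32 = $186.96

$186.96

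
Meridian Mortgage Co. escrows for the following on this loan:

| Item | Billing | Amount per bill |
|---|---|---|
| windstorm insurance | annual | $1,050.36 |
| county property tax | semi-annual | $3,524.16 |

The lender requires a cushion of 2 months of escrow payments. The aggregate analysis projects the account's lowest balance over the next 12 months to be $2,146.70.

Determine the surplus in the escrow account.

$796.92

Windstorm insurance = $1,050.36
County property tax = $3,524.16 × 2 = $7,048.32
Total per year = $1,050.36 + $7,048.32 = $8,098.68
Per month = $8,098.68 / 12 = $674.89
Required cushion = 2 × $674.89 = $1,349.78
Excess over cushion: $2,146.70 − $1,349.78 = $796.92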